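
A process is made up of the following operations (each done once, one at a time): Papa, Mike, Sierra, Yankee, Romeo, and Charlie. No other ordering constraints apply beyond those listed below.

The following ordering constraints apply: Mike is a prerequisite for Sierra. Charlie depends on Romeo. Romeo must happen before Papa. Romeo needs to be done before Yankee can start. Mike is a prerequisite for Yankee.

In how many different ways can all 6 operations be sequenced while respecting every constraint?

70

2 operations have no prerequisites (Mike, Romeo), so any of them could come first.
Counting all ways to extend the partial order to a total order gives 70.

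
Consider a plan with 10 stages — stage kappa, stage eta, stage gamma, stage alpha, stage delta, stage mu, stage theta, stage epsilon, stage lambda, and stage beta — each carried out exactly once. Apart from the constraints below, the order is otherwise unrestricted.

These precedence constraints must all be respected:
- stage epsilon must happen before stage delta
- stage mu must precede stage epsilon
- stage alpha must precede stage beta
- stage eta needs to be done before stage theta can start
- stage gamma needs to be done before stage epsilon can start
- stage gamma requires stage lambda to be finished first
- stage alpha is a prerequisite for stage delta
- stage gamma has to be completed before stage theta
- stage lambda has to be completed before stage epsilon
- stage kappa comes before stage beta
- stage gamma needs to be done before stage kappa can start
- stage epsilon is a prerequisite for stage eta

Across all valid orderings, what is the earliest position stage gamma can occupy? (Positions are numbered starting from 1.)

The only stage forced before stage gamma (directly or transitively) is stage lambda.
With 1 mandatory predecessor, the earliest stage gamma can sit is position 1+1 = 2, and placing just that one first achieves it.

2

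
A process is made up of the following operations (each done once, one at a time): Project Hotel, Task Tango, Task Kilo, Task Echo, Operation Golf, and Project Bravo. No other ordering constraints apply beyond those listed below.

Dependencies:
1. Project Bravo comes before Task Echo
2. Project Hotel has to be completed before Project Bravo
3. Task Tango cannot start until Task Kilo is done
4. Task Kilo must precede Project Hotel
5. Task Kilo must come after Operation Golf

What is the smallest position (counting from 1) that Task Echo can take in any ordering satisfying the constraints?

5

Every operation that must precede Task Echo has to come before it. Tracing all chains that end at Task Echo, those operations are: Project Hotel, Task Kilo, Operation Golf, Project Bravo — 4 in total.
With 4 mandatory predecessors, the earliest Task Echo can sit is position 4+1 = 5, and placing just those 4 first achieves it.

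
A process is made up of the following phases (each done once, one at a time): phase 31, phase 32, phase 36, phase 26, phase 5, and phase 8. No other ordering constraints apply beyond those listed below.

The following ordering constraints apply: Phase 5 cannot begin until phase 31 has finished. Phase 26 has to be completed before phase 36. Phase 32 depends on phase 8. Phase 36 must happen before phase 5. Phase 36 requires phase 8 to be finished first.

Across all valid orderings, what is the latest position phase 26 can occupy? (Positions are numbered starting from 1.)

4

Following every chain forward from phase 26, the phases that must come later are phase 36, phase 5 — 2 of them.
So at least 2 phases follow phase 26, putting phase 26 no later than position 4. That position is achievable by scheduling everything else first.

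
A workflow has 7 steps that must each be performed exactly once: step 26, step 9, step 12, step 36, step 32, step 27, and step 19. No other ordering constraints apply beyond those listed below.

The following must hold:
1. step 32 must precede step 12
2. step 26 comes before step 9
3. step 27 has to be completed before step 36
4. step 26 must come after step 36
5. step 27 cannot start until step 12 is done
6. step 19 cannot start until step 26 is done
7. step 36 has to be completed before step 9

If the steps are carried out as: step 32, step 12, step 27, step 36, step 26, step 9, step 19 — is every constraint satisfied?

Yes

Checking each listed constraint against this order: for instance, step 36 is in position 4 and step 9 in position 6, so that constraint holds — and the remaining constraints check out the same way.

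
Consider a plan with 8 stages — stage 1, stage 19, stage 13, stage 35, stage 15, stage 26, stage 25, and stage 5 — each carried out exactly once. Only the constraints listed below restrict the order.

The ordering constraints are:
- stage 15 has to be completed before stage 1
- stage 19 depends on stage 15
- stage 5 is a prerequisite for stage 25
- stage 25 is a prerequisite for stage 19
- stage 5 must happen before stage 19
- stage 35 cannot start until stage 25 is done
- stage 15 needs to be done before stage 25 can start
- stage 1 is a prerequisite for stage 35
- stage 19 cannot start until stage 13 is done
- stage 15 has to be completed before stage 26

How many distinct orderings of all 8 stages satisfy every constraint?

398

3 stages have no prerequisites (stage 13, stage 15, stage 5), so any of them could come first.
Counting all ways to extend the partial order to a total order gives 398.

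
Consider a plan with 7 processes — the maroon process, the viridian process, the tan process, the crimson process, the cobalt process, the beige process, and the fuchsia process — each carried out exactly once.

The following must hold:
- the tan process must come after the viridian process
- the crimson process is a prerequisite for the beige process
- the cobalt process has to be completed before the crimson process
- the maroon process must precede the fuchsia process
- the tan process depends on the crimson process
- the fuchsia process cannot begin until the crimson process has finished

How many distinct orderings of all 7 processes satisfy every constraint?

The processes with no prerequisites are the maroon process, the viridian process, the cobalt process; any of them can be placed first.
Systematically extending each partial ordering one process at a time and counting, there are 114 complete orderings.

114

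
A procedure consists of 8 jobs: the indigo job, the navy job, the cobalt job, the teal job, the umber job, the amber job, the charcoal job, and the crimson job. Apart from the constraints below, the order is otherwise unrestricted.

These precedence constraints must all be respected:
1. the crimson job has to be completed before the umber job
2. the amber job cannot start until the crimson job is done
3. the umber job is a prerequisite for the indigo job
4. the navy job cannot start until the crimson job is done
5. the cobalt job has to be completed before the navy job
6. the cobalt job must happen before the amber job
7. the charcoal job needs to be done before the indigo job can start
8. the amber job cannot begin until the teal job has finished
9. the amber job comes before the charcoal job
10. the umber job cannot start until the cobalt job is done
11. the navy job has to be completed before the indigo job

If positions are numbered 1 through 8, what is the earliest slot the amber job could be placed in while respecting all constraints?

The jobs that are forced before the amber job, directly or transitively, are the cobalt job, the teal job, the crimson job. That's 3 jobs.
So at minimum 3 jobs come before the amber job, putting the amber job no earlier than position 4. That position is achievable by scheduling exactly those predecessors first.

4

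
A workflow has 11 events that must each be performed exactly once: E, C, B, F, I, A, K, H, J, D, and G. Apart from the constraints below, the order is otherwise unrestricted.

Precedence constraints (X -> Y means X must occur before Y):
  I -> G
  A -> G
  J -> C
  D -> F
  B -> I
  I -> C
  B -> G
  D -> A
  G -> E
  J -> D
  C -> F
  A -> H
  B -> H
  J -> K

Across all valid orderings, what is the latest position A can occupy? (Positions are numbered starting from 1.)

8

Following every chain forward from A, the events that must come later are E, H, G — 3 of them.
So at least 3 events follow A, putting A no later than position 8. That position is achievable by scheduling everything else first.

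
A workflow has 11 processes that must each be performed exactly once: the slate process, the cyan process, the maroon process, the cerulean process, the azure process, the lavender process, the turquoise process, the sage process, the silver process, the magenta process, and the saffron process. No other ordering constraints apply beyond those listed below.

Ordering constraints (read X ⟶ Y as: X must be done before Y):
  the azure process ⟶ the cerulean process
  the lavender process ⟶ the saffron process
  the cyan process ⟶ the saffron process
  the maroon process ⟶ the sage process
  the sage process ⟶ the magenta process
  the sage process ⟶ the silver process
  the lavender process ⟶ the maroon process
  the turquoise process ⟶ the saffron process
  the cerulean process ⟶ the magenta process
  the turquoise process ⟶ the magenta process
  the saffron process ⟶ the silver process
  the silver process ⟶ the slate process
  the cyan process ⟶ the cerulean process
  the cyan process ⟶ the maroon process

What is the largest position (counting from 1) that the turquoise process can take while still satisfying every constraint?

Following every chain forward from the turquoise process, the processes that must come later are the slate process, the silver process, the magenta process, the saffron process — 4 of them.
So at least 4 processes follow the turquoise process, putting the turquoise process no later than position 7. That position is achievable by scheduling everything else first.

7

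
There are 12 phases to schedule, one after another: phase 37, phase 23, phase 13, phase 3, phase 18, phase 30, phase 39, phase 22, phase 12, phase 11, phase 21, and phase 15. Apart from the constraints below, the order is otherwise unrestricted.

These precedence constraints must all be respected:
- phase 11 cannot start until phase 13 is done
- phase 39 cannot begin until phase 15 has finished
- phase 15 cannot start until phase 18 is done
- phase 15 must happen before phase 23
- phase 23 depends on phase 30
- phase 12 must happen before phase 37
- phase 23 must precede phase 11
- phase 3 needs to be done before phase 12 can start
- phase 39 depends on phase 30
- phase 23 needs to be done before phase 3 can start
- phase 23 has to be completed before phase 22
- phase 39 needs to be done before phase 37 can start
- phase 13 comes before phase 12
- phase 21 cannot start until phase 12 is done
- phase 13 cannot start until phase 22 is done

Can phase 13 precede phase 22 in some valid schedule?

The constraints give a chain phase 22 → phase 13, which forces phase 22 before phase 13.
So no valid ordering can have phase 13 before phase 22.

No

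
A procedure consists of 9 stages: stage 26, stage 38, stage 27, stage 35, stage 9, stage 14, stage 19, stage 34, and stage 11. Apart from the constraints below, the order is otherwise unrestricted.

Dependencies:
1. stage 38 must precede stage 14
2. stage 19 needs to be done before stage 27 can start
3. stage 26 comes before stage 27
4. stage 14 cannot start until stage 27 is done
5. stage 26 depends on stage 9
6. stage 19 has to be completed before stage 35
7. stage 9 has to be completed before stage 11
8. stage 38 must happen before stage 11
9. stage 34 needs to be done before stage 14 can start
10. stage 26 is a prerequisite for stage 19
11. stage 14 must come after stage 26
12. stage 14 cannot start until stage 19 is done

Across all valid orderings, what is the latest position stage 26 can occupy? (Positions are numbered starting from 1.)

Following every chain forward from stage 26, the stages that must come later are stage 27, stage 35, stage 14, stage 19 — 4 of them.
So at least 4 stages follow stage 26, putting stage 26 no later than position 5. That position is achievable by scheduling everything else first.

5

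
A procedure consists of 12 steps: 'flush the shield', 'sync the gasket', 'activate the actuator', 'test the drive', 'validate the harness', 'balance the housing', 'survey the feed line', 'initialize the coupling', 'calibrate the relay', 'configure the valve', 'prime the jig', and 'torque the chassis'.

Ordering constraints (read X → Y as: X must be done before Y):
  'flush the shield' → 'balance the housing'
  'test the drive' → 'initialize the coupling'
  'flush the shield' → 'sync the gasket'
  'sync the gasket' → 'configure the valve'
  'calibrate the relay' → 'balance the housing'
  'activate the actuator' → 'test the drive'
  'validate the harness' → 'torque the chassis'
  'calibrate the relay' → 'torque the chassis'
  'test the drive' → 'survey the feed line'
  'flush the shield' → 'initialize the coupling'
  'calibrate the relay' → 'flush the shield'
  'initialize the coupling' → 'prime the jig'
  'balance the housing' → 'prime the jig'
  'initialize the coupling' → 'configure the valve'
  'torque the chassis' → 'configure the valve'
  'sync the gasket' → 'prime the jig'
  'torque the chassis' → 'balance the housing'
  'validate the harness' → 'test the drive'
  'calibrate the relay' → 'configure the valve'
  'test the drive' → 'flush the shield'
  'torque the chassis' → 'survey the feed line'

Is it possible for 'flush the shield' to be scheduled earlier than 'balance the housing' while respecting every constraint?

'flush the shield' is actually forced before 'balance the housing' by the constraints, so certainly some valid ordering has 'flush the shield' first.

Yes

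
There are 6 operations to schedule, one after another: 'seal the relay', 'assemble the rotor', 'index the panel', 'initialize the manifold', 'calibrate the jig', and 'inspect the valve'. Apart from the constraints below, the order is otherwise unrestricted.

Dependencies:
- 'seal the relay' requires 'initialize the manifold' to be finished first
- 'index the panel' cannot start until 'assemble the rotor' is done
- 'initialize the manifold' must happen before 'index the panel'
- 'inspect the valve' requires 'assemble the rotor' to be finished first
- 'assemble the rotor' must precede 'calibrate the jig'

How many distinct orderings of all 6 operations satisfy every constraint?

The operations with no prerequisites are 'assemble the rotor', 'initialize the manifold'; any of them can be placed first.
Counting all ways to extend the partial order to a total order gives 70.

70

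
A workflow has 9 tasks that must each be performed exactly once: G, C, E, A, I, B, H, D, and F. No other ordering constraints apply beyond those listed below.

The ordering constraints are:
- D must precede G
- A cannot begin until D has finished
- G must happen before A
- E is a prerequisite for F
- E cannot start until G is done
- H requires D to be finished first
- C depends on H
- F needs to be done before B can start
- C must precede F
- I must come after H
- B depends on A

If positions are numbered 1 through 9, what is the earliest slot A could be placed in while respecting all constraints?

Every task that must precede A has to come before it. Tracing all chains that end at A, those tasks are: G, D — 2 in total.
With 2 mandatory predecessors, the earliest A can sit is position 2+1 = 3, and placing just those 2 first achieves it.

3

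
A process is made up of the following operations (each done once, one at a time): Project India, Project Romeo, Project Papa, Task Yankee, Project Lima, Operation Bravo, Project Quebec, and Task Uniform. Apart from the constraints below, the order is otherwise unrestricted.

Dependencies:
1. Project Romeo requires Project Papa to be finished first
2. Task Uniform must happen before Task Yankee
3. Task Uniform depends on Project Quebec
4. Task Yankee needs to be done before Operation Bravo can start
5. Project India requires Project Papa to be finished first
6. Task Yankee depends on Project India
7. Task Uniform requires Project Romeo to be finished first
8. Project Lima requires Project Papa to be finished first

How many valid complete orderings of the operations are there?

The operations with no prerequisites are Project Papa, Project Quebec; any of them can be placed first.
Enumerating by repeatedly choosing an available operation (one whose prerequisites are all placed) gives 74 distinct complete orderings.

74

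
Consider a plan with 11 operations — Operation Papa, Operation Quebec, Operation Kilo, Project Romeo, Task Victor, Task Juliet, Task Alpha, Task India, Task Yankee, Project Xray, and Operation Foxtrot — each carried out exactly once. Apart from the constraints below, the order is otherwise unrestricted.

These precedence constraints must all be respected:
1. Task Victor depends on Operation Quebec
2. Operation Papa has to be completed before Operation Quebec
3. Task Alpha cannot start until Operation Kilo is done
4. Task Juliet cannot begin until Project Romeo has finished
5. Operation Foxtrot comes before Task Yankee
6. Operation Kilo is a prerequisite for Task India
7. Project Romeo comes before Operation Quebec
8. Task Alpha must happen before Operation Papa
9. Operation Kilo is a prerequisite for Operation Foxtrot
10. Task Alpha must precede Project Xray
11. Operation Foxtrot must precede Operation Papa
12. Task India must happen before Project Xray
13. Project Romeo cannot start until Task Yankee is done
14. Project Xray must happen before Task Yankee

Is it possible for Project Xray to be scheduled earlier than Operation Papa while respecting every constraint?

The constraints leave Project Xray and Operation Papa unordered relative to each other; nothing requires Operation Papa earlier.
That means at least one valid schedule has Project Xray before Operation Papa.

Yes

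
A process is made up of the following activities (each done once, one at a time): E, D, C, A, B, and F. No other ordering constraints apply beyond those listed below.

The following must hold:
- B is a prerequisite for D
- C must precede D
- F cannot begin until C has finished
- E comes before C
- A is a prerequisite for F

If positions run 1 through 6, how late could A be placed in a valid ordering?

Following the constraints forward from A, its only required successor is F.
So at least 1 activity follows A, putting A no later than position 5. That position is achievable by scheduling everything else first.

5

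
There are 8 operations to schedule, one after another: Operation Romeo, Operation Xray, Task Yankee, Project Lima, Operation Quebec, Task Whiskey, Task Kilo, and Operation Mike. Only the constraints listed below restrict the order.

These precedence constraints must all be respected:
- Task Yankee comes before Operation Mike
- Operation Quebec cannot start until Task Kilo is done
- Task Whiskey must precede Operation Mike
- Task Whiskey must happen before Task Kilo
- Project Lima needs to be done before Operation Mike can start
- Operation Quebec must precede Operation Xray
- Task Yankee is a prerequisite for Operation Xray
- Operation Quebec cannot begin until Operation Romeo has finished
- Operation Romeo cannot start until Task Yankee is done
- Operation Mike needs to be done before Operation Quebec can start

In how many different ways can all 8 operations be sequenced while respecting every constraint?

66

3 operations have no prerequisites (Task Yankee, Project Lima, Task Whiskey), so any of them could come first.
Counting all ways to extend the partial order to a total order gives 66.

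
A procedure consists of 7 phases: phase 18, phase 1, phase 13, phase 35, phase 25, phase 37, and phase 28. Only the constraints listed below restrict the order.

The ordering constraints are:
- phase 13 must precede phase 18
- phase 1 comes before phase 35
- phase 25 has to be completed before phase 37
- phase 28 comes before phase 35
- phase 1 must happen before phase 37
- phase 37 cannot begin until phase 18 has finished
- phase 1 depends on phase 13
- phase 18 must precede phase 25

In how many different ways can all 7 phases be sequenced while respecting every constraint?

44

The phases with no prerequisites are phase 13, phase 28; any of them can be placed first.
Systematically extending each partial ordering one phase at a time and counting, there are 44 complete orderings.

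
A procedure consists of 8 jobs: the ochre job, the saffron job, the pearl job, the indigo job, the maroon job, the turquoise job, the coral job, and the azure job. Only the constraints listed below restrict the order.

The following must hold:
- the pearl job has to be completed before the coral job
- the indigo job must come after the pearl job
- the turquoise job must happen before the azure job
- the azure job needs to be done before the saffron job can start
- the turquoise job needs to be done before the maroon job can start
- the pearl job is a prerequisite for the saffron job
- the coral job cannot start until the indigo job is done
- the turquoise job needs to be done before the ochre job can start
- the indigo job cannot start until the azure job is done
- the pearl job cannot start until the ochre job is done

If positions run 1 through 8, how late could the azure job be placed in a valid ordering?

Every job that must follow the azure job has to come after it. Tracing all chains starting from the azure job, those jobs are: the saffron job, the indigo job, the coral job — 3 in total.
With 3 mandatory successors out of 8 jobs total, the latest slot for the azure job is 8−3 = 5, and it's reachable by doing all non-successors before the azure job.

5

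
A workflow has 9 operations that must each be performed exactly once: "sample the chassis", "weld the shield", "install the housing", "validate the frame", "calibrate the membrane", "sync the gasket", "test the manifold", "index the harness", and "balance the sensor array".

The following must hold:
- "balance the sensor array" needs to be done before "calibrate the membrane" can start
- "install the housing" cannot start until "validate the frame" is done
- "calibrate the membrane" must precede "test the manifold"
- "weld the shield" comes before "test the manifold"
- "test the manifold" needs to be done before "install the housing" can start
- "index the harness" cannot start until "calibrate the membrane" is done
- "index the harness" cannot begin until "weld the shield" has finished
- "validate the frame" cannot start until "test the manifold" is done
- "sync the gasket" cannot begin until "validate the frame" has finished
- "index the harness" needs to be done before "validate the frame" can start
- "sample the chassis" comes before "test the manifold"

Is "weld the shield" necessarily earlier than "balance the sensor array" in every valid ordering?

No chain of constraints connects "weld the shield" to "balance the sensor array" in either direction.
So "weld the shield" can come before "balance the sensor array" or after — it is not forced.

No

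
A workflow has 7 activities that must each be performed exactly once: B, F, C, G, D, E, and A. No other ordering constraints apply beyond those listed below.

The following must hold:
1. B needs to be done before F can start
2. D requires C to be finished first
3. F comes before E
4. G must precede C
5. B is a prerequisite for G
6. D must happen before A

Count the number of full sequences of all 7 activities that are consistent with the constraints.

15

Only B has no prerequisites, so it must go first.
Counting all ways to extend the partial order to a total order gives 15.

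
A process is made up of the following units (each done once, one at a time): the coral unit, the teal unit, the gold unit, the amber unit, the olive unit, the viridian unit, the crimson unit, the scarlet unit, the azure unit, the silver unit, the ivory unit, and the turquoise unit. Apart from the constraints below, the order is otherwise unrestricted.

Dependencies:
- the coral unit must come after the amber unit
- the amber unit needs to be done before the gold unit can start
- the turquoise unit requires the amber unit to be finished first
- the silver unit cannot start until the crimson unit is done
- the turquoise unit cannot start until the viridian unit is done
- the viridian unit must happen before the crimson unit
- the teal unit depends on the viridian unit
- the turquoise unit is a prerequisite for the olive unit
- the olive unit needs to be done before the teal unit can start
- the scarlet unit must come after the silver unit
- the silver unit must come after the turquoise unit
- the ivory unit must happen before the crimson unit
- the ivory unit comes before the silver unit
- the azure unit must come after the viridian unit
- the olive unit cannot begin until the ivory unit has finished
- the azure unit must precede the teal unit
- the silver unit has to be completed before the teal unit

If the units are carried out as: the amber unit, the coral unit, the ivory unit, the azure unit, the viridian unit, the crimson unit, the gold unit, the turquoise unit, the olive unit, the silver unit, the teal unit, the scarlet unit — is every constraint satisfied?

No

Here the viridian unit comes after the azure unit.
Since the viridian unit is required before the azure unit, the ordering is invalid.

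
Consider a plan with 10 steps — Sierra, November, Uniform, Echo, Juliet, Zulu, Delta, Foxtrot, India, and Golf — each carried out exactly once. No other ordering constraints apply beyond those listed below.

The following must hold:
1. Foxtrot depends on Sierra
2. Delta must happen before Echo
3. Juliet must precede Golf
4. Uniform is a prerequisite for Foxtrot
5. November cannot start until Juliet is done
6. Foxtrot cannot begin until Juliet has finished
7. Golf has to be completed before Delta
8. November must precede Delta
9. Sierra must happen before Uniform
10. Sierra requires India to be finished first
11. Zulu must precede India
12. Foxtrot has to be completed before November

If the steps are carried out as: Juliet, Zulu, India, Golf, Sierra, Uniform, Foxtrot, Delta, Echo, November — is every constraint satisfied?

Here November comes after Delta.
Since November is required before Delta, the ordering is invalid.

No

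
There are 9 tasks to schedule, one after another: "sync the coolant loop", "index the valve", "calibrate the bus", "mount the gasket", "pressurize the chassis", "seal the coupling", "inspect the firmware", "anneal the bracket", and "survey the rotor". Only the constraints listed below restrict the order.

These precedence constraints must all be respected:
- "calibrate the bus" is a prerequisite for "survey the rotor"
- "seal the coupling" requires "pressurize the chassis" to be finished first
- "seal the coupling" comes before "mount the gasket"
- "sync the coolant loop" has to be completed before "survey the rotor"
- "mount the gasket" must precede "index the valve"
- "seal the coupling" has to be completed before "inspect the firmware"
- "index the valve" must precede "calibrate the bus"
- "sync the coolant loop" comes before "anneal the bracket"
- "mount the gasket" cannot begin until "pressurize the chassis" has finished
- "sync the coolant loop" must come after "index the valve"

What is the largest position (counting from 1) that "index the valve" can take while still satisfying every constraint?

5

Every task that must follow "index the valve" has to come after it. Tracing all chains starting from "index the valve", those tasks are: "sync the coolant loop", "calibrate the bus", "anneal the bracket", "survey the rotor" — 4 in total.
With 4 mandatory successors out of 9 tasks total, the latest slot for "index the valve" is 9−4 = 5, and it's reachable by doing all non-successors before "index the valve".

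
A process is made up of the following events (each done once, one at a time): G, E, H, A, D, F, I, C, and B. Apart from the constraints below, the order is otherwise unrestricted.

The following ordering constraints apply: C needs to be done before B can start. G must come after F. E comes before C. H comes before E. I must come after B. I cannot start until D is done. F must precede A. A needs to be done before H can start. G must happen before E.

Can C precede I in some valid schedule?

Yes

Every valid ordering already has C before I (the constraints require it), so in particular at least one does.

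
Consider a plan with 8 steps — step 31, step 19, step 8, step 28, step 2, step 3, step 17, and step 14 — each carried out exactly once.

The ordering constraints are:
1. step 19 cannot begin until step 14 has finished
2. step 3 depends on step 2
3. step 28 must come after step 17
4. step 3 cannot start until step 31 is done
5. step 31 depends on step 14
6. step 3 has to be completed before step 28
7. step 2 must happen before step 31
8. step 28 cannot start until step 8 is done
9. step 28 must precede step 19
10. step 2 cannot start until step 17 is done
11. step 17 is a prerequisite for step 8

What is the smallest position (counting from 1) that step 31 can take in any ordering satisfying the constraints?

Every step that must precede step 31 has to come before it. Tracing all chains that end at step 31, those steps are: step 2, step 17, step 14 — 3 in total.
So at minimum 3 steps come before step 31, putting step 31 no earlier than position 4. That position is achievable by scheduling exactly those predecessors first.

4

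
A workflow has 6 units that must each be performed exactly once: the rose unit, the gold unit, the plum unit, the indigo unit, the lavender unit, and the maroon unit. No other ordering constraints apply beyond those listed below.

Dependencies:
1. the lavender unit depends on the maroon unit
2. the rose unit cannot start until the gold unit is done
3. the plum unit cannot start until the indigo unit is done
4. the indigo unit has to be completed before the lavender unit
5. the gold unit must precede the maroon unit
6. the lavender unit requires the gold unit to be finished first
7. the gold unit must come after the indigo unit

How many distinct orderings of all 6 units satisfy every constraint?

Only the indigo unit has no prerequisites, so it must go first.
Counting all ways to extend the partial order to a total order gives 15.

15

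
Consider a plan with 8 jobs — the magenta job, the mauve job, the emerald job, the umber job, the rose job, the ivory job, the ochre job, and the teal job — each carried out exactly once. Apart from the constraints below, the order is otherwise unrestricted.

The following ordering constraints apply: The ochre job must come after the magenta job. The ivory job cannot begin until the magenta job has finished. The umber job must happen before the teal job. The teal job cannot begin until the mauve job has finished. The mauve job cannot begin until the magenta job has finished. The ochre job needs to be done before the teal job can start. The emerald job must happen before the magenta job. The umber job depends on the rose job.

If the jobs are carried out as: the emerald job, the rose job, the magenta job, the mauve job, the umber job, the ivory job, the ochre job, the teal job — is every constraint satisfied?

Yes

Every stated constraint is respected: the mauve job sits at position 4, ahead of the teal job at position 8, and each of the other listed pairs likewise has the predecessor earlier in the sequence.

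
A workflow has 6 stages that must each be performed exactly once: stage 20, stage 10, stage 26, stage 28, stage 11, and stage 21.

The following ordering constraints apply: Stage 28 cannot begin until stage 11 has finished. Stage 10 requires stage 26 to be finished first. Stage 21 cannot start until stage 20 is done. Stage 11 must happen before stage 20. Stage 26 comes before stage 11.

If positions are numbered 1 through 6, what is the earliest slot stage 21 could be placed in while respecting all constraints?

The stages that are forced before stage 21, directly or transitively, are stage 20, stage 26, stage 11. That's 3 stages.
With 3 mandatory predecessors, the earliest stage 21 can sit is position 3+1 = 4, and placing just those 3 first achieves it.

4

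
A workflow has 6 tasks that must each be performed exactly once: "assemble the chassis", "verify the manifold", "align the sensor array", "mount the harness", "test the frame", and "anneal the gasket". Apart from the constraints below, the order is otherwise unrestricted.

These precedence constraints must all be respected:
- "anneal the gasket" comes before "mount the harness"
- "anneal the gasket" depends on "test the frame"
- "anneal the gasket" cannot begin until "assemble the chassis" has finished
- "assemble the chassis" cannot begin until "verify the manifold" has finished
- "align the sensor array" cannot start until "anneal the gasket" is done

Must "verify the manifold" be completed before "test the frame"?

No chain of constraints connects "verify the manifold" to "test the frame" in either direction.
A valid ordering placing "test the frame" before "verify the manifold" exists, so the answer is no.

No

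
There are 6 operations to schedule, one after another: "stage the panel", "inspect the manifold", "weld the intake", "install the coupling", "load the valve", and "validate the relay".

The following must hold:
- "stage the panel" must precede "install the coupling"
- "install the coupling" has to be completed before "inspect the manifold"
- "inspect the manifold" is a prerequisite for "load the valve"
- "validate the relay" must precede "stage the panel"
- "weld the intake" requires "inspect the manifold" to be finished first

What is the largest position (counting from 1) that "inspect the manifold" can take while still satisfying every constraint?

Following every chain forward from "inspect the manifold", the operations that must come later are "weld the intake", "load the valve" — 2 of them.
So at least 2 operations follow "inspect the manifold", putting "inspect the manifold" no later than position 4. That position is achievable by scheduling everything else first.

4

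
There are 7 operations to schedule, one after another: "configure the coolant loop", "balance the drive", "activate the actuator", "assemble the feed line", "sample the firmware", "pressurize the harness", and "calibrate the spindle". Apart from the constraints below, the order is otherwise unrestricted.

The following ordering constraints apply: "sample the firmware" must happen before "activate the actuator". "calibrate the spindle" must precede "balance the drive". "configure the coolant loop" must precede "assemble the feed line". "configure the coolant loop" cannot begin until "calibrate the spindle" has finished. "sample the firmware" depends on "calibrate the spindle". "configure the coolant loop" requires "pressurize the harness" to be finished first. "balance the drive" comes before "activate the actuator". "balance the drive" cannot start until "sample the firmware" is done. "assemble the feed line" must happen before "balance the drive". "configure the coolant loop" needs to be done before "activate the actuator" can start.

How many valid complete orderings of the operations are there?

2 operations have no prerequisites ("pressurize the harness", "calibrate the spindle"), so any of them could come first.
Systematically extending each partial ordering one operation at a time and counting, there are 7 complete orderings.

7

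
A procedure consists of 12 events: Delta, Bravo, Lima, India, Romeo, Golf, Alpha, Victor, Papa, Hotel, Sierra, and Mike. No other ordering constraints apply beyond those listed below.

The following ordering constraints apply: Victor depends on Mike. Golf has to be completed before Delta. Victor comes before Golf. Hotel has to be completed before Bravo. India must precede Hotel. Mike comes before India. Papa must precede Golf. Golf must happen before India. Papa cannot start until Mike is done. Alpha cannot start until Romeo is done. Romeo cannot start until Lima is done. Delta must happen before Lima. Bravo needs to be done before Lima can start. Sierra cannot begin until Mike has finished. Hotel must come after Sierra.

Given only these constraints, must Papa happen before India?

Yes

Following the dependencies: Papa → Golf → India.
That forces Papa before India in every valid schedule.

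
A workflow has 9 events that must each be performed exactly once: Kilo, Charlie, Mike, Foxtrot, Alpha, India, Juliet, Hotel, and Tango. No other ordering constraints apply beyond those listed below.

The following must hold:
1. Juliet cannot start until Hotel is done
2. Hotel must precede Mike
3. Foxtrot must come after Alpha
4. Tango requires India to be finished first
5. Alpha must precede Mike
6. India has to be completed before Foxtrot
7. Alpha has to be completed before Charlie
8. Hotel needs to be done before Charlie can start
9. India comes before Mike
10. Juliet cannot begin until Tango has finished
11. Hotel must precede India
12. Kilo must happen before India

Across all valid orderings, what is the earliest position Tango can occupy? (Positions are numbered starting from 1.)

The events that are forced before Tango, directly or transitively, are Kilo, India, Hotel. That's 3 events.
With 3 mandatory predecessors, the earliest Tango can sit is position 3+1 = 4, and placing just those 3 first achieves it.

4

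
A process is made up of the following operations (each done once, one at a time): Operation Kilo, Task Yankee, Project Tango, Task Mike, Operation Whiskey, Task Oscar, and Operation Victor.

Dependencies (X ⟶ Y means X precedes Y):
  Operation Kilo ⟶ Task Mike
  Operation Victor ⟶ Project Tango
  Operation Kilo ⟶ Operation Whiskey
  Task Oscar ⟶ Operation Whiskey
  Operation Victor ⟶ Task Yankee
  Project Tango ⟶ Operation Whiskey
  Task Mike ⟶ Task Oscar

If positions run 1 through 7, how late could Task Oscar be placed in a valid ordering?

The only operation forced after Task Oscar (directly or by a chain) is Operation Whiskey.
With 1 mandatory successor out of 7 operations total, the latest slot for Task Oscar is 7−1 = 6, and it's reachable by doing all non-successors before Task Oscar.

6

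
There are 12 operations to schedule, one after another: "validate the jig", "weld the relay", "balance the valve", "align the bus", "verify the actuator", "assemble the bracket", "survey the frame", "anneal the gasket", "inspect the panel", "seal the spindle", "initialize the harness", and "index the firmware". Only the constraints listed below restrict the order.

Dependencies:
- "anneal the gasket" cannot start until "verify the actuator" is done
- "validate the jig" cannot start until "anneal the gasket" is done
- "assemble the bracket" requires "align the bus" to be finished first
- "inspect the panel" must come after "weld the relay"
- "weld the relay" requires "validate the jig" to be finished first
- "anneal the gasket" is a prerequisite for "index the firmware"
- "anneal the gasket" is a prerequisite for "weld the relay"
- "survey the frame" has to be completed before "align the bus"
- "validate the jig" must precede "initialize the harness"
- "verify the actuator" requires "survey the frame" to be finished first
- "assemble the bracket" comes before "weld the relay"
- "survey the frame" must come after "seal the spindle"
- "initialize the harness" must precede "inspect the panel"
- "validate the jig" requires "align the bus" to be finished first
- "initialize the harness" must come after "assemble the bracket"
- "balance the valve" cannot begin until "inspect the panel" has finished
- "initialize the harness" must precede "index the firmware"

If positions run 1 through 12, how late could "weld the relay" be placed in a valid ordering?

Following every chain forward from "weld the relay", the operations that must come later are "balance the valve", "inspect the panel" — 2 of them.
So at least 2 operations follow "weld the relay", putting "weld the relay" no later than position 10. That position is achievable by scheduling everything else first.

10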